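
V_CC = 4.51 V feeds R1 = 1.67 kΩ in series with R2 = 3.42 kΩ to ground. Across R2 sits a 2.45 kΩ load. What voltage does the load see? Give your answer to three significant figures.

The load sits in parallel with R2, giving an effective lower resistance R2' = R2·R_L/(R2+R_L) = 1.427 kΩ.
Voltage divider with the loaded lower leg: V_out = 4.51 × 1.427/(1.67 + 1.427) = 4.51 × 0.4608 = 2.078 V.
(Unloaded it would be 3.03 V; the load pulls it down.)

V_out ≈ 2.08 V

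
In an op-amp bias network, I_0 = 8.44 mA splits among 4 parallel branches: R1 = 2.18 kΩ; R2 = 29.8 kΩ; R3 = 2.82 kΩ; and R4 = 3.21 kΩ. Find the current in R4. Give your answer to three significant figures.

Total conductance ΣG = 1/2.18 + 1/29.8 + 1/2.82 + 1/3.21 = 1.158 (units of 1/kΩ).
Current divider: I(R4) = I_0 · G_k/ΣG = 8.44 × (0.3115/1.158) = 8.44 × 0.2689 = 2.270 mA.

I ≈ 2.27 mA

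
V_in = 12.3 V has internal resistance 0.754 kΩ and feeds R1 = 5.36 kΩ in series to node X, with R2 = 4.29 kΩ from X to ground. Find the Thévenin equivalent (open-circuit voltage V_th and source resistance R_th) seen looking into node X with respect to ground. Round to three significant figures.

V_th ≈ 5.07 V, R_th ≈ 2.52 kΩ

R1' = 0.754 + 5.36 = 6.114 kΩ (source resistance + R1).
V_th is the unloaded tap voltage: V_in · R2/(R1'+R2) = 12.3 × 0.4123 = 5.072 V.
Zeroing V_in shorts the top of R1' to ground, so R_th = R1' ‖ R2 = 2.521 kΩ.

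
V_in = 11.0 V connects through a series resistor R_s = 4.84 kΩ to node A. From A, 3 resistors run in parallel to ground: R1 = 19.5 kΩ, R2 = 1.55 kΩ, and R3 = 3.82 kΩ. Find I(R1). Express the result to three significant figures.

Parallel bank: R_p = 1/(1/19.5 + 1/1.55 + 1/3.82) = 1.044 kΩ.
V_A = 11.0 × 1.044/5.884 = 1.951 V.
Branch current I = V_A/R1 = 1.951/19.5 = 0.1001 mA.

I ≈ 0.100 mA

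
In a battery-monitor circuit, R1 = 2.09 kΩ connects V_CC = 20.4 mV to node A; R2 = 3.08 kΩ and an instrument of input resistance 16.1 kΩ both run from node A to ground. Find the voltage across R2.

R2 ‖ R_L = (3.08 × 16.1)/(3.08 + 16.1) = 2.585 kΩ.
Then V_out = V_CC · R2'/(R1 + R2') = 20.4 × 2.585/4.675 = 11.28 mV.
(Unloaded it would be 12.2 mV; the load pulls it down.)

V_out ≈ 11.3 mV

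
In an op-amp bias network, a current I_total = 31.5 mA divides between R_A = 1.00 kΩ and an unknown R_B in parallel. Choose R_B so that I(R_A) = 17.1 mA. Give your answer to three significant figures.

In a two-way split, I_A/I_total = R_B/(R_A + R_B).
With f = 0.5429, R_B = R_A · f/(1−f) = 1.00 × 1.188 = 1.188 kΩ.

R_B ≈ 1.19 kΩ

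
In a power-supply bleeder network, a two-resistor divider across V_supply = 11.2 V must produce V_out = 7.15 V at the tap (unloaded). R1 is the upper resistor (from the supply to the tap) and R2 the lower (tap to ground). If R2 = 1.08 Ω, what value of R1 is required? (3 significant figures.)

R1 ≈ 0.612 Ω

Required fraction k = V_out/V_supply = 0.6384.
Rearranging, R1 = R2·(1−k)/k = 1.08 × 0.5664 = 0.6117 Ω.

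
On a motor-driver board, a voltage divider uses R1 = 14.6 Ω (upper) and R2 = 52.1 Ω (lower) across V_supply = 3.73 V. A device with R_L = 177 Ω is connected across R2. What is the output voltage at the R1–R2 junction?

V_out ≈ 2.74 V

First combine the lower leg with the load: R2 ‖ R_L = 40.25 Ω.
Now apply the divider: V_out = 3.73 × 0.7338 = 2.737 V.
(Unloaded it would be 2.91 V; the load pulls it down.)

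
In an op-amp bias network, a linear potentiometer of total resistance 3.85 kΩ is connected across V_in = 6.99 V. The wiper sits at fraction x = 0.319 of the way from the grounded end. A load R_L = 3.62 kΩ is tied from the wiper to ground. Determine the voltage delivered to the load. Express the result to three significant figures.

Lower segment x·R_p = 1.228 kΩ; upper segment (1−x)·R_p = 2.622 kΩ.
R_L loads the lower segment: effective lower R = 0.9170 kΩ.
Loaded-divider output: V_out = 6.99 × 0.2591 = 1.811 V.
(Unloaded: V_out = x·V_in = 2.23 V.)

V_out ≈ 1.81 V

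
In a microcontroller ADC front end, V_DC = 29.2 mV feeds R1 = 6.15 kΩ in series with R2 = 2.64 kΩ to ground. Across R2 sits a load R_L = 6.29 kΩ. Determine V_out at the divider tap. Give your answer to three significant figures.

First combine the lower leg with the load: R2 ‖ R_L = 1.860 kΩ.
Voltage divider with the loaded lower leg: V_out = 29.2 × 1.860/(6.15 + 1.860) = 29.2 × 0.2322 = 6.779 mV.

V_out ≈ 6.78 mV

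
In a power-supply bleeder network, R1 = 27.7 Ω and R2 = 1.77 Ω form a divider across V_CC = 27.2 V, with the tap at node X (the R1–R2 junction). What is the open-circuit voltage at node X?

V_th is the unloaded tap voltage: V_CC · R2/(R1+R2) = 27.2 × 0.06006 = 1.634 V.

V_th ≈ 1.63 V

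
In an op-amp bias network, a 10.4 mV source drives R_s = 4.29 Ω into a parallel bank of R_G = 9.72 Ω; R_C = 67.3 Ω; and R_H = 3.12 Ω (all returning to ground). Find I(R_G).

I ≈ 0.372 mA

Parallel bank: R_p = 1/(1/9.72 + 1/67.3 + 1/3.12) = 2.282 Ω.
Node voltage V_A = V_DC · R_p/(R_s + R_p) = 10.4 × 0.3472 = 3.611 mV.
Branch current I = V_A/R_G = 3.611/9.72 = 0.3715 mA.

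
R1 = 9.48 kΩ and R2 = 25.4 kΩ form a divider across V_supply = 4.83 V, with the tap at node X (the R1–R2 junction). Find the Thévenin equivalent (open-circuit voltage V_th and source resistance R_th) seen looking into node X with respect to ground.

Open-circuit (no load on X): V_th = V_supply · R2/(R1 + R2) = 4.83 × 25.4/(9.480 + 25.4) = 3.517 V.
Zeroing V_supply shorts the top of R1 to ground, so R_th = R1 ‖ R2 = 6.903 kΩ.

V_th ≈ 3.52 V, R_th ≈ 6.90 kΩ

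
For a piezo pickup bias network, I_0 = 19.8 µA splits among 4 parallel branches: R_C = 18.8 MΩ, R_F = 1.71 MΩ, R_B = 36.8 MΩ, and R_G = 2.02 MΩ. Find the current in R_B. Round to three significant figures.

I ≈ 0.464 µA

Total conductance ΣG = 1/18.8 + 1/1.71 + 1/36.8 + 1/2.02 = 1.160 (units of 1/MΩ).
Current divider: I(R_B) = I_0 · G_k/ΣG = 19.8 × (0.02717/1.160) = 19.8 × 0.02342 = 0.4637 µA.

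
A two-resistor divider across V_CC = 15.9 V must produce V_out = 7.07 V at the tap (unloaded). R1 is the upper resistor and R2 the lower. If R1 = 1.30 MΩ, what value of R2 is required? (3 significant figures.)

The divider ratio is R2/(R1+R2) = 7.07/15.9 = 0.4447.
So R2 = R1 · V_out/(V_CC − V_out) = 1.30 × 7.07/(15.9 − 7.07) = 1.30 × 0.8007 = 1.041 MΩ.

R2 ≈ 1.04 MΩ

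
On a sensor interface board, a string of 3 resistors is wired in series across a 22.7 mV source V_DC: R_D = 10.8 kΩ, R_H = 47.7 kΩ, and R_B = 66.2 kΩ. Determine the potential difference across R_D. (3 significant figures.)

Series total: ΣR = 10.8 + 47.7 + 66.2 = 124.7 kΩ.
Voltage divider: V = V_DC · (10.80 / 124.7) = 22.7 × 0.08661 = 1.966 mV.

V ≈ 1.97 mV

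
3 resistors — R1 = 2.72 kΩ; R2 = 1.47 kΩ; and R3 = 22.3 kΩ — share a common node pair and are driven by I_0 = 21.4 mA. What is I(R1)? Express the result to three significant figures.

I ≈ 7.20 mA

Total conductance ΣG = 1/2.72 + 1/1.47 + 1/22.3 = 1.093 (units of 1/kΩ).
By the current-divider rule, I = I_0 · G_k/ΣG = 21.4 × 0.3364 = 7.200 mA.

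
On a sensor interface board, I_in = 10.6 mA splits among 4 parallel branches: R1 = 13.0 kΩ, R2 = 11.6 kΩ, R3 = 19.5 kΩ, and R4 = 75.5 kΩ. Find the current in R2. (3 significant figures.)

Conductances: ΣG = 1/13.0 + 1/11.6 + 1/19.5 + 1/75.5 = 0.2277 (1/kΩ).
Current divider: I(R2) = I_in · G_k/ΣG = 10.6 × (0.08621/0.2277) = 10.6 × 0.3787 = 4.014 mA.

I ≈ 4.01 mA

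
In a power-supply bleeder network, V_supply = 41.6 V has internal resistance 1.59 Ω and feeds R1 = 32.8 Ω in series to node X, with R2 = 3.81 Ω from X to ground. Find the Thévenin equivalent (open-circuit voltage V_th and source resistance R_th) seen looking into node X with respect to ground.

V_th ≈ 4.15 V, R_th ≈ 3.43 Ω

R1' = 1.59 + 32.8 = 34.39 Ω (source resistance + R1).
With X open, the divider is unloaded: V_th = 41.6 × 3.81/38.20 = 4.149 V.
With V_supply suppressed (replaced by a short), R_th = R1' ‖ R2 = (34.39 × 3.81)/(34.39 + 3.81) = 3.430 Ω.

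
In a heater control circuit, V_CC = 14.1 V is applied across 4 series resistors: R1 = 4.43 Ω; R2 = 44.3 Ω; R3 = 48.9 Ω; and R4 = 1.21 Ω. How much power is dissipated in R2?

P ≈ 0.902 W

The common current is I = 14.1/98.84 = 0.1427 A.
P(R2) = I²·R2 = (0.1427)² × 44.3 = 0.9015 W.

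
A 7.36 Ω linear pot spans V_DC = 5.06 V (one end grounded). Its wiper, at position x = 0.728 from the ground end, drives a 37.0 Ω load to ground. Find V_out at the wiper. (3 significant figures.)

V_out ≈ 3.54 V

The pot divides into 2.002 Ω above the wiper and 5.358 Ω below.
(x·R_p) ‖ R_L = 4.680 Ω.
V_out = 5.06 × 4.680/(2.002 + 4.680) = 3.544 V.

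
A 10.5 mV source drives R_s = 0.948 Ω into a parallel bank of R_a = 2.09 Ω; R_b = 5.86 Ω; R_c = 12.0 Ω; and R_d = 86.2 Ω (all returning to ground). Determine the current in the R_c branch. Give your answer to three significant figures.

Equivalent of the parallel group: R_p = 1.344 Ω.
V_A by voltage divider: V_A = 10.5 × 1.344/(0.948 + 1.344) = 6.157 mV.
Branch current I = V_A/R_c = 6.157/12.0 = 0.5131 mA.

I ≈ 0.513 mA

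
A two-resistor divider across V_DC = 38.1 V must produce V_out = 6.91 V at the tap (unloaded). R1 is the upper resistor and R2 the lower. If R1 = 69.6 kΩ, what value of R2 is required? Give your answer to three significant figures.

R2 ≈ 15.4 kΩ

The divider ratio is R2/(R1+R2) = 6.91/38.1 = 0.1814.
So R2 = R1 · V_out/(V_DC − V_out) = 69.6 × 6.91/(38.1 − 6.91) = 69.6 × 0.2215 = 15.42 kΩ.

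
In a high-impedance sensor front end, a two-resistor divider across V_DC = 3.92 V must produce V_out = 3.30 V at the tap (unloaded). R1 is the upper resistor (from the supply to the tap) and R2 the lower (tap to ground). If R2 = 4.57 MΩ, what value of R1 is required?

R1 ≈ 0.859 MΩ

Required fraction k = V_out/V_DC = 0.8418.
R1 = R2·(1/k − 1) = 4.57 × 0.1879 = 0.8586 MΩ.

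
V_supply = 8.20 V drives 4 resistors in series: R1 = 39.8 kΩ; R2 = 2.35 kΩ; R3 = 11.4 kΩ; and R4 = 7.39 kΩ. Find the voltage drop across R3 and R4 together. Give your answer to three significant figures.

V ≈ 2.53 V

Series total: ΣR = 39.8 + 2.35 + 11.4 + 7.39 = 60.94 kΩ.
R_{R3..R4} = 11.4 + 7.39 = 18.79 kΩ.
By the voltage-divider rule, V = 8.20 × 18.79/60.94 = 2.528 V.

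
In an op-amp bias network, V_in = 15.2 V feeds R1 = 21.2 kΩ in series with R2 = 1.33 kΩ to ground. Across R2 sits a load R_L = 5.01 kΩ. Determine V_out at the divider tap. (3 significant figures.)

First combine the lower leg with the load: R2 ‖ R_L = 1.051 kΩ.
Now apply the divider: V_out = 15.2 × 0.04723 = 0.7180 V.

V_out ≈ 0.718 V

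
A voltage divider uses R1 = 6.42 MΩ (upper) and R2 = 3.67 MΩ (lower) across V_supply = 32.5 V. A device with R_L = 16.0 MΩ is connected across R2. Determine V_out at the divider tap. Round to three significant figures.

V_out ≈ 10.3 V

The load sits in parallel with R2, giving an effective lower resistance R2' = R2·R_L/(R2+R_L) = 2.985 MΩ.
Then V_out = V_supply · R2'/(R1 + R2') = 32.5 × 2.985/9.405 = 10.32 V.
(Unloaded it would be 11.8 V; the load pulls it down.)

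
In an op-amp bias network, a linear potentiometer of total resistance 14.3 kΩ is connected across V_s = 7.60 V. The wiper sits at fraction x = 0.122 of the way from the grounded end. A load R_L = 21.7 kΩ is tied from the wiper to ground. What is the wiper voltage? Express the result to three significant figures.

V_out ≈ 0.866 V

Lower segment x·R_p = 1.745 kΩ; upper segment (1−x)·R_p = 12.56 kΩ.
Lower segment in parallel with the load: 1.745 ‖ 21.7 = 1.615 kΩ.
V_out = 7.60 × 1.615/(12.56 + 1.615) = 0.8661 V.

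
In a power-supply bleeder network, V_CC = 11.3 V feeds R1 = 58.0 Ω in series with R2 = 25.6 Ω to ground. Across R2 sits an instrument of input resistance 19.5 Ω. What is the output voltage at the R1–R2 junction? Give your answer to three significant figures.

First combine the lower leg with the load: R2 ‖ R_L = 11.07 Ω.
Now apply the divider: V_out = 11.3 × 0.1603 = 1.811 V.
(Unloaded it would be 3.46 V; the load pulls it down.)

V_out ≈ 1.81 V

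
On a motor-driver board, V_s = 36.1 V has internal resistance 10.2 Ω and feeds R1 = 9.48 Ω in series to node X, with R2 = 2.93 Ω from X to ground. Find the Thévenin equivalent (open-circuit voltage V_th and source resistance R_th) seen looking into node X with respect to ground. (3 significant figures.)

V_th ≈ 4.68 V, R_th ≈ 2.55 Ω

R1' = 10.2 + 9.48 = 19.68 Ω (source resistance + R1).
Open-circuit (no load on X): V_th = V_s · R2/(R1' + R2) = 36.1 × 2.93/(19.68 + 2.93) = 4.678 V.
With V_s suppressed (replaced by a short), R_th = R1' ‖ R2 = (19.68 × 2.93)/(19.68 + 2.93) = 2.550 Ω.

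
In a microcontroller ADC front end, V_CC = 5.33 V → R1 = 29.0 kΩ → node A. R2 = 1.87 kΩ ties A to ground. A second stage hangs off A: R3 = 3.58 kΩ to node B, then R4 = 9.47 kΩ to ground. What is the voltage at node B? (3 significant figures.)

Node A sees R2 in parallel with the series input of stage 2, R3 + R4 = 13.05 kΩ.
R2 ‖ (R3+R4) = 1.636 kΩ.
So V_A = 5.33 × 0.05339 = 0.2846 V.
Stage 2 is unloaded, so V_B = V_A · R4/(R3+R4) = 0.2846 × 9.47/13.05 = 0.2065 V.

V_B ≈ 0.207 V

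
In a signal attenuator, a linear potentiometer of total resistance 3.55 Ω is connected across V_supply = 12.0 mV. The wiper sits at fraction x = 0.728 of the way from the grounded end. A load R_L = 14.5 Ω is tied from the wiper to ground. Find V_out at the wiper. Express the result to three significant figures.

V_out ≈ 8.33 mV

Split the track: R_lower = x·R_p = 2.584 Ω, R_upper = (1−x)·R_p = 0.9656 Ω.
(x·R_p) ‖ R_L = 2.193 Ω.
V_out = 12.0 × 2.193/(0.9656 + 2.193) = 8.332 mV.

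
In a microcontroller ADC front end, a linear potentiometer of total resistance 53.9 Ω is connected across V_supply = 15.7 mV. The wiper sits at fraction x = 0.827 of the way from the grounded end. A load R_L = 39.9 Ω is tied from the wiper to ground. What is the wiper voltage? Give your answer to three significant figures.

The pot divides into 9.325 Ω above the wiper and 44.58 Ω below.
(x·R_p) ‖ R_L = 21.05 Ω.
V_out = 15.7 × 21.05/(9.325 + 21.05) = 10.88 mV.

V_out ≈ 10.9 mV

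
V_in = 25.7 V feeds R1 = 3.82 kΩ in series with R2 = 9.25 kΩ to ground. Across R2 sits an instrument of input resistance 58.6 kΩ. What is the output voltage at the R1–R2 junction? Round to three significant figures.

R2 ‖ R_L = (9.25 × 58.6)/(9.25 + 58.6) = 7.989 kΩ.
Then V_out = V_in · R2'/(R1 + R2') = 25.7 × 7.989/11.81 = 17.39 V.

V_out ≈ 17.4 V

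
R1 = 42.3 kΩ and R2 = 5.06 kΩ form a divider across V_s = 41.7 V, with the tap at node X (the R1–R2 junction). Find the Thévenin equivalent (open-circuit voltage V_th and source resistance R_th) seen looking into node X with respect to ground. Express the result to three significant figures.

V_th ≈ 4.46 V, R_th ≈ 4.52 kΩ

V_th is the unloaded tap voltage: V_s · R2/(R1+R2) = 41.7 × 0.1068 = 4.455 V.
With V_s suppressed (replaced by a short), R_th = R1 ‖ R2 = (42.30 × 5.06)/(42.30 + 5.06) = 4.519 kΩ.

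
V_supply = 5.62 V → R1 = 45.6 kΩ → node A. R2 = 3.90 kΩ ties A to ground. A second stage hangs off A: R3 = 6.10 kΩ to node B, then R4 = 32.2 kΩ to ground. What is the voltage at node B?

Looking into the second stage from A: R3 + R4 = 38.30 kΩ appears in parallel with R2.
R2 ‖ (R3+R4) = 3.540 kΩ.
So V_A = 5.62 × 0.07203 = 0.4048 V.
Stage 2 is unloaded, so V_B = V_A · R4/(R3+R4) = 0.4048 × 32.2/38.30 = 0.3403 V.

V_B ≈ 0.340 V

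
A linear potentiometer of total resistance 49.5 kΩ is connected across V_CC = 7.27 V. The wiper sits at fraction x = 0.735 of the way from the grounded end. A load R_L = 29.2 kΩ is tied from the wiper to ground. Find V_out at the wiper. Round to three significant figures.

The pot divides into 13.12 kΩ above the wiper and 36.38 kΩ below.
Lower segment in parallel with the load: 36.38 ‖ 29.2 = 16.20 kΩ.
Then V_out = V_CC · 16.20/(13.12 + 16.20) = 4.017 V.

V_out ≈ 4.02 V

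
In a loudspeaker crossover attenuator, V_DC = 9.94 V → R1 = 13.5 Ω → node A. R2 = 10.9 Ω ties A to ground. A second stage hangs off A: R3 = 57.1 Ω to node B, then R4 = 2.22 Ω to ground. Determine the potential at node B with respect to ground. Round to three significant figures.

The second stage (R3 + R4 = 59.32 Ω) loads node A in parallel with R2.
R2 ‖ (R3+R4) = 9.208 Ω.
So V_A = 9.94 × 0.4055 = 4.031 V.
V_B = V_A × 0.03742 = 0.1508 V.

V_B ≈ 0.151 V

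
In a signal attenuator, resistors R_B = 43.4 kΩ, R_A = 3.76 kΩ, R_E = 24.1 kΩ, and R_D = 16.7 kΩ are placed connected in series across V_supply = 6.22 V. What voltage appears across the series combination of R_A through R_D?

V ≈ 3.15 V

Total series resistance ΣR = 43.4 + 3.76 + 24.1 + 16.7 = 87.96 kΩ.
R_{R_A..R_D} = 3.76 + 24.1 + 16.7 = 44.56 kΩ.
Voltage divider: V = V_supply · (44.56 / 87.96) = 6.22 × 0.5066 = 3.151 V.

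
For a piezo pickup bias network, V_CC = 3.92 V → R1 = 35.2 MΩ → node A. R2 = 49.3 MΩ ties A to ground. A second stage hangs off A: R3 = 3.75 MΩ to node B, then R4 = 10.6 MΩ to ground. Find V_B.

The second stage (R3 + R4 = 14.35 MΩ) loads node A in parallel with R2.
Effective lower resistance at A: R2 ‖ 14.35 = 11.11 MΩ.
First divider: V_A = V_CC · 11.11/(35.2 + 11.11) = 0.9407 V.
V_B = V_A × 0.7387 = 0.6949 V.

V_B ≈ 0.695 V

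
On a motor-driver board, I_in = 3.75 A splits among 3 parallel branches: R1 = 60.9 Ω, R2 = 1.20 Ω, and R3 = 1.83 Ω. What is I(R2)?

I ≈ 2.24 A

Conductances: ΣG = 1/60.9 + 1/1.20 + 1/1.83 = 1.396 (1/Ω).
By the current-divider rule, I = I_in · G_k/ΣG = 3.75 × 0.5969 = 2.238 A.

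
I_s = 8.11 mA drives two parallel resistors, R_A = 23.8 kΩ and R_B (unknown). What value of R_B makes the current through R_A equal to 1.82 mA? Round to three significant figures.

In a two-way split, I_A/I_s = R_B/(R_A + R_B).
With f = 0.2244, R_B = R_A · f/(1−f) = 23.8 × 0.2893 = 6.886 kΩ.

R_B ≈ 6.89 kΩ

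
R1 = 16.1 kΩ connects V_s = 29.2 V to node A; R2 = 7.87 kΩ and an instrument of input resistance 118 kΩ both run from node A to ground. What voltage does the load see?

First combine the lower leg with the load: R2 ‖ R_L = 7.378 kΩ.
Now apply the divider: V_out = 29.2 × 0.3142 = 9.176 V.
(Unloaded it would be 9.59 V; the load pulls it down.)

V_out ≈ 9.18 V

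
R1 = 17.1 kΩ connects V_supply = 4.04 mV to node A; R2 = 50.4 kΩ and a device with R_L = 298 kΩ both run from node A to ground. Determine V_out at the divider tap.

V_out ≈ 2.89 mV

R2 ‖ R_L = (50.4 × 298)/(50.4 + 298) = 43.11 kΩ.
Then V_out = V_supply · R2'/(R1 + R2') = 4.04 × 43.11/60.21 = 2.893 mV.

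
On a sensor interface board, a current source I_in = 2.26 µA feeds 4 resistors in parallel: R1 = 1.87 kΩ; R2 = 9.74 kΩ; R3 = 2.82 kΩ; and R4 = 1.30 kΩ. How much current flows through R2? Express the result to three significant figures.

I ≈ 0.132 µA

Total conductance ΣG = 1/1.87 + 1/9.74 + 1/2.82 + 1/1.30 = 1.761 (units of 1/kΩ).
By the current-divider rule, I = I_in · G_k/ΣG = 2.26 × 0.05829 = 0.1317 µA.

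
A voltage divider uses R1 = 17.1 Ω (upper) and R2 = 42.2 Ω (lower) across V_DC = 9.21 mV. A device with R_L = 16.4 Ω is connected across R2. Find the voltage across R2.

V_out ≈ 3.76 mV

R2 ‖ R_L = (42.2 × 16.4)/(42.2 + 16.4) = 11.81 Ω.
Now apply the divider: V_out = 9.21 × 0.4085 = 3.762 mV.
(Unloaded it would be 6.55 mV; the load pulls it down.)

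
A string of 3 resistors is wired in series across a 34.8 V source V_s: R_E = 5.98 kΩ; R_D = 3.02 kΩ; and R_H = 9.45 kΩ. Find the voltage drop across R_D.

V ≈ 5.70 V

ΣR = 5.98 + 3.02 + 9.45 = 18.45 kΩ.
By the voltage-divider rule, V = 34.8 × 3.020/18.45 = 5.696 V.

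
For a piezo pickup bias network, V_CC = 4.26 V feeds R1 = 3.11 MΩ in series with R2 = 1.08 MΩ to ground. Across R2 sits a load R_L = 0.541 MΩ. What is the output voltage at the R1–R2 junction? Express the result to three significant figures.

V_out ≈ 0.442 V

The load sits in parallel with R2, giving an effective lower resistance R2' = R2·R_L/(R2+R_L) = 0.3604 MΩ.
Then V_out = V_CC · R2'/(R1 + R2') = 4.26 × 0.3604/3.470 = 0.4424 V.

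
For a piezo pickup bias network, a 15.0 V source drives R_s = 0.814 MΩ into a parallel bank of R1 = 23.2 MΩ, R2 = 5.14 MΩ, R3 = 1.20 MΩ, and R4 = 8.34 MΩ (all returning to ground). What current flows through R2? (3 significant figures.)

I ≈ 1.48 µA

Parallel bank: R_p = 1/(1/23.2 + 1/5.14 + 1/1.20 + 1/8.34) = 0.8397 MΩ.
V_A by voltage divider: V_A = 15.0 × 0.8397/(0.814 + 0.8397) = 7.617 V.
I(R2) = V_A / R2 = 7.617/5.14 = 1.482 µA.
(Check via current divider: I_total = 9.071 µA; share G_k/ΣG = 0.1634 → same result.)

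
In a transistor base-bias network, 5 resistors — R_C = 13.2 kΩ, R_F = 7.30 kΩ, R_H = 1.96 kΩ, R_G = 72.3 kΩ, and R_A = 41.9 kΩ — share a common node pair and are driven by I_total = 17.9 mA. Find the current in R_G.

Conductances: ΣG = 1/13.2 + 1/7.30 + 1/1.96 + 1/72.3 + 1/41.9 = 0.7606 (1/kΩ).
By the current-divider rule, I = I_total · G_k/ΣG = 17.9 × 0.01818 = 0.3255 mA.

I ≈ 0.325 mA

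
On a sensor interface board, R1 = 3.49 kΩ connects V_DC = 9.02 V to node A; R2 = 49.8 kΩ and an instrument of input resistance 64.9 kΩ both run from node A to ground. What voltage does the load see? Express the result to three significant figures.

First combine the lower leg with the load: R2 ‖ R_L = 28.18 kΩ.
Now apply the divider: V_out = 9.02 × 0.8898 = 8.026 V.

V_out ≈ 8.03 V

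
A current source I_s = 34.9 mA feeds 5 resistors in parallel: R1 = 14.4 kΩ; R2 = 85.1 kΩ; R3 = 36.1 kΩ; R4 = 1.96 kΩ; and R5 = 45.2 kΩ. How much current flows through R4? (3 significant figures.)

Conductances: ΣG = 1/14.4 + 1/85.1 + 1/36.1 + 1/1.96 + 1/45.2 = 0.6412 (1/kΩ).
Current divider: I(R4) = I_s · G_k/ΣG = 34.9 × (0.5102/0.6412) = 34.9 × 0.7957 = 27.77 mA.

I ≈ 27.8 mA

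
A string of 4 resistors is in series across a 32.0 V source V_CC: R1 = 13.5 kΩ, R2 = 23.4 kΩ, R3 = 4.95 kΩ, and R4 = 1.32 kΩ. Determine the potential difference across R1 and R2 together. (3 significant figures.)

ΣR = 13.5 + 23.4 + 4.95 + 1.32 = 43.17 kΩ.
R_{R1..R2} = 13.5 + 23.4 = 36.90 kΩ.
Voltage divider: V = V_CC · (36.90 / 43.17) = 32.0 × 0.8548 = 27.35 V.

V ≈ 27.4 V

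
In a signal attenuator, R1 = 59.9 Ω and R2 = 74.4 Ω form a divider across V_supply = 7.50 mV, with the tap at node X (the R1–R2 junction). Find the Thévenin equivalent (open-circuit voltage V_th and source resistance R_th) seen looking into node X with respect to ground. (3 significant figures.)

V_th ≈ 4.15 mV, R_th ≈ 33.2 Ω

V_th is the unloaded tap voltage: V_supply · R2/(R1+R2) = 7.50 × 0.5540 = 4.155 mV.
With V_supply suppressed (replaced by a short), R_th = R1 ‖ R2 = (59.90 × 74.4)/(59.90 + 74.4) = 33.18 Ω.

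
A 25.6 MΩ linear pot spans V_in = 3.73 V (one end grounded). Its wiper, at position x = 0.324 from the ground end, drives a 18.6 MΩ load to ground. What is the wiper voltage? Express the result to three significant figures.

V_out ≈ 0.929 V

Lower segment x·R_p = 8.294 MΩ; upper segment (1−x)·R_p = 17.31 MΩ.
(x·R_p) ‖ R_L = 5.736 MΩ.
Then V_out = V_in · 5.736/(17.31 + 5.736) = 0.9286 V.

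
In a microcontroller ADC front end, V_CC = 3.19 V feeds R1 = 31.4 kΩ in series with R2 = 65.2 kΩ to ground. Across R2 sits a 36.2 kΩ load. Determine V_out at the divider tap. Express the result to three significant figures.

First combine the lower leg with the load: R2 ‖ R_L = 23.28 kΩ.
Now apply the divider: V_out = 3.19 × 0.4257 = 1.358 V.

V_out ≈ 1.36 V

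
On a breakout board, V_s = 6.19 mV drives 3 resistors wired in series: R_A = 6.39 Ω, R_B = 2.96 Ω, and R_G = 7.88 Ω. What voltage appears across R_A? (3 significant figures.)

V ≈ 2.30 mV

ΣR = 6.39 + 2.96 + 7.88 = 17.23 Ω.
Voltage divider: V = V_s · (6.390 / 17.23) = 6.19 × 0.3709 = 2.296 mV.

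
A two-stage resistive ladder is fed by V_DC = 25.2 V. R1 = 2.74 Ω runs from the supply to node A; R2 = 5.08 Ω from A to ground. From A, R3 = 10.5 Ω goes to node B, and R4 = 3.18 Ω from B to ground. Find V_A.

Looking into the second stage from A: R3 + R4 = 13.68 Ω appears in parallel with R2.
R2 ‖ (R3+R4) = 3.704 Ω.
V_A = 25.2 × 3.704/(2.74 + 3.704) = 14.49 V.

V_A ≈ 14.5 V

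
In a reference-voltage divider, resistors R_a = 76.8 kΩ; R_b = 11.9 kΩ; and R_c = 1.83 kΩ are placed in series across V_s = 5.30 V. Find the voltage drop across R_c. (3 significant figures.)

V ≈ 0.107 V

Total series resistance ΣR = 76.8 + 11.9 + 1.83 = 90.53 kΩ.
V = V_s · R/ΣR = 5.30 × 0.02021 = 0.1071 V.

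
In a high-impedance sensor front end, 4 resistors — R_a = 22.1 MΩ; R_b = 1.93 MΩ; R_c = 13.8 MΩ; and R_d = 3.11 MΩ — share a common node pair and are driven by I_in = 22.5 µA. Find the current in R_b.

Conductances: ΣG = 1/22.1 + 1/1.93 + 1/13.8 + 1/3.11 = 0.9574 (1/MΩ).
R_b takes the fraction G_k/ΣG = 0.5181/0.9574 = 0.5412, so I = 22.5 × 0.5412 = 12.18 µA.

I ≈ 12.2 µA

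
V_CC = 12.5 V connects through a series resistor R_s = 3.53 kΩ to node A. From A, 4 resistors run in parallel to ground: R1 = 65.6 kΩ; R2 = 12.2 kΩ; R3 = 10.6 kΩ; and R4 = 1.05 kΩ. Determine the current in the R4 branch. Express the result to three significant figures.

I ≈ 2.36 mA

Combine the parallel branches: R_p = (1/65.6 + 1/12.2 + 1/10.6 + 1/1.05)⁻¹ = 0.8742 kΩ.
V_A by voltage divider: V_A = 12.5 × 0.8742/(3.53 + 0.8742) = 2.481 V.
Branch current I = V_A/R4 = 2.481/1.05 = 2.363 mA.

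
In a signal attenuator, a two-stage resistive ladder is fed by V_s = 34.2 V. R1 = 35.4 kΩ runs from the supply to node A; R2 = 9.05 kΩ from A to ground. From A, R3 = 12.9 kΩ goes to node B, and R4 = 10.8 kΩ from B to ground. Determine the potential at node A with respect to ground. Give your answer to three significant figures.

Node A sees R2 in parallel with the series input of stage 2, R3 + R4 = 23.70 kΩ.
Effective lower resistance at A: R2 ‖ 23.70 = 6.549 kΩ.
First divider: V_A = V_s · 6.549/(35.4 + 6.549) = 5.339 V.

V_A ≈ 5.34 V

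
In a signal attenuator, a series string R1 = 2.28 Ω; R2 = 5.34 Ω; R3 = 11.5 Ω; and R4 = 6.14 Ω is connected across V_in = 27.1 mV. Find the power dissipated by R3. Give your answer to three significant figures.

P ≈ 13.2 µW

The common current is I = 27.1/25.26 = 1.073 mA.
V(R3) = I·R = 12.34 mV; P = V·I = 12.34 × 1.073 = 13.24 µW.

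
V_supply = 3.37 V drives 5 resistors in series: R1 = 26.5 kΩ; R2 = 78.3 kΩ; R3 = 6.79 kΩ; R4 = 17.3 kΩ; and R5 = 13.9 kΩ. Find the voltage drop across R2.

V ≈ 1.85 V

Total series resistance ΣR = 26.5 + 78.3 + 6.79 + 17.3 + 13.9 = 142.8 kΩ.
Voltage divider: V = V_supply · (78.30 / 142.8) = 3.37 × 0.5484 = 1.848 V.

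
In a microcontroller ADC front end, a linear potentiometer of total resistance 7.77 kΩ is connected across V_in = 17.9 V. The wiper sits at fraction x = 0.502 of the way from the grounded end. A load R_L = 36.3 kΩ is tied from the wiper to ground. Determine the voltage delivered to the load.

V_out ≈ 8.53 V

Lower segment x·R_p = 3.901 kΩ; upper segment (1−x)·R_p = 3.869 kΩ.
(x·R_p) ‖ R_L = 3.522 kΩ.
V_out = 17.9 × 3.522/(3.869 + 3.522) = 8.529 V.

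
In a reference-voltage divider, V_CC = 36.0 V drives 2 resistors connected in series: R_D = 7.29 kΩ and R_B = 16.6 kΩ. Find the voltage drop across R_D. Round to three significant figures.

V ≈ 11.0 V

ΣR = 7.29 + 16.6 = 23.89 kΩ.
By the voltage-divider rule, V = 36.0 × 7.290/23.89 = 10.99 V.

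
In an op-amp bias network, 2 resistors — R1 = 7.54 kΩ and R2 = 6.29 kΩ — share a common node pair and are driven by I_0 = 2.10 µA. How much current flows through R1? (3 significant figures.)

I ≈ 0.955 µA

With just two branches, the current splits inversely with resistance.
So I = 2.10 × 6.29/13.83 = 0.9551 µA.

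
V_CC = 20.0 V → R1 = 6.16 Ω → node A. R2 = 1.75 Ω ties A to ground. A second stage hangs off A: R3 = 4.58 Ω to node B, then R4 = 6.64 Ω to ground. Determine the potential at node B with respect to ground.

Node A sees R2 in parallel with the series input of stage 2, R3 + R4 = 11.22 Ω.
Effective lower resistance at A: R2 ‖ 11.22 = 1.514 Ω.
So V_A = 20.0 × 0.1973 = 3.946 V.
Then the unloaded second divider: V_B = V_A × R4/(R3+R4) = 3.946 × 0.5918 = 2.335 V.

V_B ≈ 2.33 V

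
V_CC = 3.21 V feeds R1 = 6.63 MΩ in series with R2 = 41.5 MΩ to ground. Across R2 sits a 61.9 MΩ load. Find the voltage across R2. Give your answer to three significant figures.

V_out ≈ 2.53 V

First combine the lower leg with the load: R2 ‖ R_L = 24.84 MΩ.
Now apply the divider: V_out = 3.21 × 0.7893 = 2.534 V.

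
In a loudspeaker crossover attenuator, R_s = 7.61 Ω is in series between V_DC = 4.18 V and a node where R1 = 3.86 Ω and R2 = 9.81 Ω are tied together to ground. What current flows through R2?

I ≈ 0.114 A

Parallel bank: R_p = 1/(1/3.86 + 1/9.81) = 2.770 Ω.
Node voltage V_A = V_DC · R_p/(R_s + R_p) = 4.18 × 0.2669 = 1.115 V.
I(R2) = V_A / R2 = 1.115/9.81 = 0.1137 A.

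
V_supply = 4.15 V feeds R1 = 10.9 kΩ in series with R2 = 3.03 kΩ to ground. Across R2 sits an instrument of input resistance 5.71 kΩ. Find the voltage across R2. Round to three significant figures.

First combine the lower leg with the load: R2 ‖ R_L = 1.980 kΩ.
Then V_out = V_supply · R2'/(R1 + R2') = 4.15 × 1.980/12.88 = 0.6378 V.
(Unloaded it would be 0.903 V; the load pulls it down.)

V_out ≈ 0.638 V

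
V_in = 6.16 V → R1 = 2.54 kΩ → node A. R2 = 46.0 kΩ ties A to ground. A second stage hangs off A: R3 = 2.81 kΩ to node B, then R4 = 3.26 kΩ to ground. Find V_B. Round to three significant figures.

The second stage (R3 + R4 = 6.070 kΩ) loads node A in parallel with R2.
R2 ‖ (R3+R4) = 5.362 kΩ.
V_A = 6.16 × 5.362/(2.54 + 5.362) = 4.180 V.
Then the unloaded second divider: V_B = V_A × R4/(R3+R4) = 4.180 × 0.5371 = 2.245 V.

V_B ≈ 2.24 V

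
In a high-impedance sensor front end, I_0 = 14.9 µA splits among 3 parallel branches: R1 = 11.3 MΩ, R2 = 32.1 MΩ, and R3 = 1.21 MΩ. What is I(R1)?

Conductances: ΣG = 1/11.3 + 1/32.1 + 1/1.21 = 0.9461 (1/MΩ).
R1 takes the fraction G_k/ΣG = 0.08850/0.9461 = 0.09354, so I = 14.9 × 0.09354 = 1.394 µA.

I ≈ 1.39 µA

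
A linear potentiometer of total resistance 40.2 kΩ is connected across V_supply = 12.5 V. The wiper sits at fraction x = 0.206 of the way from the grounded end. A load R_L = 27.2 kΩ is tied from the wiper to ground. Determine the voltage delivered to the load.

V_out ≈ 2.07 V

Lower segment x·R_p = 8.281 kΩ; upper segment (1−x)·R_p = 31.92 kΩ.
(x·R_p) ‖ R_L = 6.348 kΩ.
Loaded-divider output: V_out = 12.5 × 0.1659 = 2.074 V.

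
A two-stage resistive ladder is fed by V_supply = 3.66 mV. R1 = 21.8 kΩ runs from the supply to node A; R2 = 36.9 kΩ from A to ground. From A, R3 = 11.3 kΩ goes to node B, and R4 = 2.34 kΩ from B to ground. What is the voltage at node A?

V_A ≈ 1.15 mV

The second stage (R3 + R4 = 13.64 kΩ) loads node A in parallel with R2.
R2 ‖ (R3+R4) = 9.959 kΩ.
First divider: V_A = V_supply · 9.959/(21.8 + 9.959) = 1.148 mV.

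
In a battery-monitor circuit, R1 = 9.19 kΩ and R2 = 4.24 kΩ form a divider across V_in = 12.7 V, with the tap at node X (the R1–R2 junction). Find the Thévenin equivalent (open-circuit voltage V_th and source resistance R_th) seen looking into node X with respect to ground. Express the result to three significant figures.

With X open, the divider is unloaded: V_th = 12.7 × 4.24/13.43 = 4.010 V.
Looking into X with the source shorted: R_th = R1·R2/(R1+R2) = 9.190 × 4.24/13.43 = 2.901 kΩ.

V_th ≈ 4.01 V, R_th ≈ 2.90 kΩ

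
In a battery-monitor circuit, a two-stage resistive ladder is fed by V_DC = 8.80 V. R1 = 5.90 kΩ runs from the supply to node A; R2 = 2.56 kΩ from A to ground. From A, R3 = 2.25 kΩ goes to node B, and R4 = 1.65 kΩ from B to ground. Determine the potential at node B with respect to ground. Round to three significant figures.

The second stage (R3 + R4 = 3.900 kΩ) loads node A in parallel with R2.
R2 ‖ (R3+R4) = 1.546 kΩ.
First divider: V_A = V_DC · 1.546/(5.90 + 1.546) = 1.827 V.
Then the unloaded second divider: V_B = V_A × R4/(R3+R4) = 1.827 × 0.4231 = 0.7728 V.

V_B ≈ 0.773 V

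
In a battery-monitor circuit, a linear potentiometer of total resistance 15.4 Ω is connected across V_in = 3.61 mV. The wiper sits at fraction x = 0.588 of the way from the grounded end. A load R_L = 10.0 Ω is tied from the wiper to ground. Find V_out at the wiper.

V_out ≈ 1.55 mV

Lower segment x·R_p = 9.055 Ω; upper segment (1−x)·R_p = 6.345 Ω.
(x·R_p) ‖ R_L = 4.752 Ω.
Then V_out = V_in · 4.752/(6.345 + 4.752) = 1.546 mV.
(Unloaded: V_out = x·V_in = 2.12 mV.)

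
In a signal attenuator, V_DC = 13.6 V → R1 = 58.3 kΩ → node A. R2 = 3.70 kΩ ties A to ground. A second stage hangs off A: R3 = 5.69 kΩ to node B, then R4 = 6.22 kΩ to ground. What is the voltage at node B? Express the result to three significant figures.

The second stage (R3 + R4 = 11.91 kΩ) loads node A in parallel with R2.
Effective lower resistance at A: R2 ‖ 11.91 = 2.823 kΩ.
First divider: V_A = V_DC · 2.823/(58.3 + 2.823) = 0.6281 V.
V_B = V_A × 0.5223 = 0.3280 V.

V_B ≈ 0.328 V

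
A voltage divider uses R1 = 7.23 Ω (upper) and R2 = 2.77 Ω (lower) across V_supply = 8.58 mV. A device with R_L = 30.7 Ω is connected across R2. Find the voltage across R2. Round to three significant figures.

V_out ≈ 2.23 mV

R2 ‖ R_L = (2.77 × 30.7)/(2.77 + 30.7) = 2.541 Ω.
Now apply the divider: V_out = 8.58 × 0.2600 = 2.231 mV.
(Unloaded it would be 2.38 mV; the load pulls it down.)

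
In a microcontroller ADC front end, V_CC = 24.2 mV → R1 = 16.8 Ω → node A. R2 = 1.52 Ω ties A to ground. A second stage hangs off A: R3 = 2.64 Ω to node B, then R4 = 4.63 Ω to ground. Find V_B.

Node A sees R2 in parallel with the series input of stage 2, R3 + R4 = 7.270 Ω.
Effective lower resistance at A: R2 ‖ 7.270 = 1.257 Ω.
First divider: V_A = V_CC · 1.257/(16.8 + 1.257) = 1.685 mV.
V_B = V_A × 0.6369 = 1.073 mV.

V_B ≈ 1.07 mV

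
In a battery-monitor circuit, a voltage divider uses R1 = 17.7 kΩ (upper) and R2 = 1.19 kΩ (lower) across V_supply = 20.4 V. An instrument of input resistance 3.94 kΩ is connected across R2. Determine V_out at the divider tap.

First combine the lower leg with the load: R2 ‖ R_L = 0.9140 kΩ.
Voltage divider with the loaded lower leg: V_out = 20.4 × 0.9140/(17.7 + 0.9140) = 20.4 × 0.04910 = 1.002 V.
(Unloaded it would be 1.29 V; the load pulls it down.)

V_out ≈ 1.00 V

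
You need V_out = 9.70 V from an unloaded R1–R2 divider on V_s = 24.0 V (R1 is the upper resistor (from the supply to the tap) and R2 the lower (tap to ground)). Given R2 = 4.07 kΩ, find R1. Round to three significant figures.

The divider ratio is R2/(R1+R2) = 9.70/24.0 = 0.4042.
So R1 = R2 · (V_s/V_out − 1) = 4.07 × (24.0/9.70 − 1) = 4.07 × 1.474 = 6.000 kΩ.

R1 ≈ 6.00 kΩ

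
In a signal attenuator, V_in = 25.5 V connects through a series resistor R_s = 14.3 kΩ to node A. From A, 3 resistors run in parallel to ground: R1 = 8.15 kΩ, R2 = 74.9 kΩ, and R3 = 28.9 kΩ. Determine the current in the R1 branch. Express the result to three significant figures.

Combine the parallel branches: R_p = (1/8.15 + 1/74.9 + 1/28.9)⁻¹ = 5.860 kΩ.
V_A by voltage divider: V_A = 25.5 × 5.860/(14.3 + 5.860) = 7.412 V.
Branch current I = V_A/R1 = 7.412/8.15 = 0.9095 mA.
(Equivalently: I_total = 1.265 mA, then current-divider fraction G_k/ΣG = 0.7190.)

I ≈ 0.909 mA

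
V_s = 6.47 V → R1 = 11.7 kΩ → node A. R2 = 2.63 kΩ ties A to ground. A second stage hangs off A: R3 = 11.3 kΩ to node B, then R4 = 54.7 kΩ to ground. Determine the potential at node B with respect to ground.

V_B ≈ 0.953 V

Looking into the second stage from A: R3 + R4 = 66.00 kΩ appears in parallel with R2.
Effective lower resistance at A: R2 ‖ 66.00 = 2.529 kΩ.
V_A = 6.47 × 2.529/(11.7 + 2.529) = 1.150 V.
Then the unloaded second divider: V_B = V_A × R4/(R3+R4) = 1.150 × 0.8288 = 0.9531 V.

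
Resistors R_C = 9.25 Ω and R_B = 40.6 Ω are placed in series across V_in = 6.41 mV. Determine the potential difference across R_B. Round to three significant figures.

V ≈ 5.22 mV

Series total: ΣR = 9.25 + 40.6 = 49.85 Ω.
Voltage divider: V = V_in · (40.60 / 49.85) = 6.41 × 0.8144 = 5.221 mV.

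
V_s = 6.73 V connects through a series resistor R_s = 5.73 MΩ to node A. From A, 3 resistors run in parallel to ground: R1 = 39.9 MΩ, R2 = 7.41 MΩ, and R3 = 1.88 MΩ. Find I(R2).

I ≈ 0.183 µA

Equivalent of the parallel group: R_p = 1.445 MΩ.
V_A = 6.73 × 1.445/7.175 = 1.356 V.
I(R2) = V_A / R2 = 1.356/7.41 = 0.1829 µA.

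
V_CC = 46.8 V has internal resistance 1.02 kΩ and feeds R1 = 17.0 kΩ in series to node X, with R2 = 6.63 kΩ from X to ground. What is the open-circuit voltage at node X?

V_th ≈ 12.6 V

R1' = 1.02 + 17.0 = 18.02 kΩ (source resistance + R1).
V_th is the unloaded tap voltage: V_CC · R2/(R1'+R2) = 46.8 × 0.2690 = 12.59 V.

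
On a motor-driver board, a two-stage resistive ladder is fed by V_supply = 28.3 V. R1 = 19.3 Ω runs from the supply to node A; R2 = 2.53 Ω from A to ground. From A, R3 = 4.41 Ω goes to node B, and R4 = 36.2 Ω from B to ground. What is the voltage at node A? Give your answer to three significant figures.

V_A ≈ 3.11 V

Looking into the second stage from A: R3 + R4 = 40.61 Ω appears in parallel with R2.
Effective lower resistance at A: R2 ‖ 40.61 = 2.382 Ω.
First divider: V_A = V_supply · 2.382/(19.3 + 2.382) = 3.109 V.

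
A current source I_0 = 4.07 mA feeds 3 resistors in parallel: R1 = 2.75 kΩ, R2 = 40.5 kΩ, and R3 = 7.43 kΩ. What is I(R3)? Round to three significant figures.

I ≈ 1.05 mA

Total conductance ΣG = 1/2.75 + 1/40.5 + 1/7.43 = 0.5229 (units of 1/kΩ).
By the current-divider rule, I = I_0 · G_k/ΣG = 4.07 × 0.2574 = 1.048 mA.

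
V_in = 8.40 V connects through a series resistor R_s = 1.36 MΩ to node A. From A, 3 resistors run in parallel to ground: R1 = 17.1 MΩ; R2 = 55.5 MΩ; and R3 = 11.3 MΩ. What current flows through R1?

I ≈ 0.401 µA

Combine the parallel branches: R_p = (1/17.1 + 1/55.5 + 1/11.3)⁻¹ = 6.061 MΩ.
V_A by voltage divider: V_A = 8.40 × 6.061/(1.36 + 6.061) = 6.861 V.
I(R1) = V_A / R1 = 6.861/17.1 = 0.4012 µA.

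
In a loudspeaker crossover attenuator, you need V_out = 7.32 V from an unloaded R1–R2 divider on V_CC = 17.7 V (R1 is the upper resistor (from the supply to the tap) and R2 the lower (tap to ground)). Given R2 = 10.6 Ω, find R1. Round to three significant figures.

R1 ≈ 15.0 Ω

Required fraction k = V_out/V_CC = 0.4136.
R1 = R2·(1/k − 1) = 10.6 × 1.418 = 15.03 Ω.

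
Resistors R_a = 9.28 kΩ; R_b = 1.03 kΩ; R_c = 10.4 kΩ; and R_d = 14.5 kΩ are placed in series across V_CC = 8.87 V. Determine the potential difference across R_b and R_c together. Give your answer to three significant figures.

ΣR = 9.28 + 1.03 + 10.4 + 14.5 = 35.21 kΩ.
R_{R_b..R_c} = 1.03 + 10.4 = 11.43 kΩ.
V = V_CC · R/ΣR = 8.87 × 0.3246 = 2.879 V.

V ≈ 2.88 V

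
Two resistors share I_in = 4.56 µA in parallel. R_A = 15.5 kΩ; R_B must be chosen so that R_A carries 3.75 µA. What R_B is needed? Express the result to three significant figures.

In a two-way split, I_A/I_in = R_B/(R_A + R_B).
3.75/4.56 = R_B/(R_A + R_B) → R_B = R_A · (0.8224)/(1 − 0.8224) = 15.5 × 4.630 = 71.76 kΩ.

R_B ≈ 71.8 kΩ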